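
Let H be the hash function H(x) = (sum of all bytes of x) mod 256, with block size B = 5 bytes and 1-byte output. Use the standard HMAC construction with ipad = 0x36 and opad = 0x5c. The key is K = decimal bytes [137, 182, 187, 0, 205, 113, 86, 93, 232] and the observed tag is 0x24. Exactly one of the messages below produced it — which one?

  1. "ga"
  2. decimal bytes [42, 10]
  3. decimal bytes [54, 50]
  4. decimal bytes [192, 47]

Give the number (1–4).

3

Key decimal bytes [137, 182, 187, 0, 205, 113, 86, 93, 232] = 89 b6 bb 00 cd 71 56 5d e8 is 9 bytes > B = 5, so hash it first: H(key) = d3, then zero-pad to 5 bytes: K' = d3 00 00 00 00.
K' ⊕ ipad = e5 36 36 36 36; K' ⊕ opad = 8f 5c 5c 5c 5c.
m1: inner = H(e5 36 36 36 36 67 61) = 85; tag = H(8f 5c 5c 5c 5c 85) = 84
m2: inner = H(e5 36 36 36 36 2a 0a) = f1; tag = H(8f 5c 5c 5c 5c f1) = f0
m3: inner = H(e5 36 36 36 36 36 32) = 25; tag = H(8f 5c 5c 5c 5c 25) = 24 ← matches
m4: inner = H(e5 36 36 36 36 c0 2f) = ac; tag = H(8f 5c 5c 5c 5c ac) = ab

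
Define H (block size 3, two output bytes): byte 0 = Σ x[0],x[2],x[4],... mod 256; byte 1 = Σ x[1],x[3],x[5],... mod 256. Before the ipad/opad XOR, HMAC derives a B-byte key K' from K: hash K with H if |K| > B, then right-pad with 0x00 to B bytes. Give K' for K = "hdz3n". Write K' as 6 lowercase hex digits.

|K| = 5 > B = 3, so first hash the key.
H(K): even-index sum = 336 mod 256 = 80; odd-index sum = 151 mod 256 = 151 → 50 97.
Zero-pad H(K) = 50 97 to 3 bytes: K' = 50 97 00.

509700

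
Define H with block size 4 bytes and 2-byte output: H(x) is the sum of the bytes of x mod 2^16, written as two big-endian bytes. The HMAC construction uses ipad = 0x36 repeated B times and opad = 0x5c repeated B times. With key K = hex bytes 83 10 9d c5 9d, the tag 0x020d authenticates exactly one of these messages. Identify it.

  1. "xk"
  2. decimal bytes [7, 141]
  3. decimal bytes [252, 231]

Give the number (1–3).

Key hex bytes 83 10 9d c5 9d is 5 bytes > B = 4, so hash it first: H(key) = 02 92, then zero-pad to 4 bytes: K' = 02 92 00 00.
K' ⊕ ipad = 34 a4 36 36; K' ⊕ opad = 5e ce 5c 5c.
m1: inner = H(34 a4 36 36 78 6b) = 02 27; tag = H(5e ce 5c 5c 02 27) = 020d ← matches
m2: inner = H(34 a4 36 36 07 8d) = 01 d8; tag = H(5e ce 5c 5c 01 d8) = 02bd
m3: inner = H(34 a4 36 36 fc e7) = 03 27; tag = H(5e ce 5c 5c 03 27) = 020e

1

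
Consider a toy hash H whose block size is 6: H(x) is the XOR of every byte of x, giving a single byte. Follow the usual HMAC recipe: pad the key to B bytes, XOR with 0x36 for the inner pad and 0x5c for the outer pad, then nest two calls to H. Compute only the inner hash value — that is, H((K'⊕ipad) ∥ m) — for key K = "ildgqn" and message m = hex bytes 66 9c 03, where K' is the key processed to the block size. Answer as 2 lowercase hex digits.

Key "ildgqn" = 69 6c 64 67 71 6e is exactly B = 6 bytes: K' = 69 6c 64 67 71 6e.
K' ⊕ ipad = 5f 5a 52 51 47 58.
Inner input = 5f 5a 52 51 47 58 ∥ 66 9c 03.
Inner hash: XOR 5f⊕5a⊕52⊕51⊕47⊕58⊕66⊕9c⊕03 = e0.

e0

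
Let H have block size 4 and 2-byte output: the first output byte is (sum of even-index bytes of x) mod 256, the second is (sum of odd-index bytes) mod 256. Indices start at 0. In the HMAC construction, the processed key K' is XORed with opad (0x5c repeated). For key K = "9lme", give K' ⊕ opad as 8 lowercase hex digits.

65303139

Key "9lme" = 39 6c 6d 65 is exactly B = 4 bytes: K' = 39 6c 6d 65.
XOR each byte with 0x5c: 39⊕5c=65, 6c⊕5c=30, 6d⊕5c=31, 65⊕5c=39.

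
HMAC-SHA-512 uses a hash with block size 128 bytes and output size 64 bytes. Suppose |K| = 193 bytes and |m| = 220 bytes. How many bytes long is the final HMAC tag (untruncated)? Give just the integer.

The tag is one SHA-512 digest: 64 bytes.

64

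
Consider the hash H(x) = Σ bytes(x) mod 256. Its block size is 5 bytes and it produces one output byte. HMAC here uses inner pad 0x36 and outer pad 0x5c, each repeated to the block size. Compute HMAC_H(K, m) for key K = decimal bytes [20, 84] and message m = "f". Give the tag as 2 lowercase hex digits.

Key decimal bytes [20, 84] = 14 54 is 2 bytes ≤ B = 5; zero-pad to 5 bytes: K' = 14 54 00 00 00.
K' ⊕ ipad = 22 62 36 36 36.  K' ⊕ opad = 48 08 5c 5c 5c.
Inner input = (K'⊕ipad) ∥ m = 22 62 36 36 36 ∥ 66.
Inner hash: sum = 34+98+54+54+54+102 = 396; mod 256 = 140 → 8c.
Outer input = (K'⊕opad) ∥ inner = 48 08 5c 5c 5c ∥ 8c.
Outer hash (tag): sum = 72+8+92+92+92+140 = 496; mod 256 = 240 → f0.

f0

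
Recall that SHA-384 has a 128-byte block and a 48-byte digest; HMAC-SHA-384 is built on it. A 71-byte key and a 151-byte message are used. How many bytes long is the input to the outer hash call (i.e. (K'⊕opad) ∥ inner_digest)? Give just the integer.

176

Key is 71 ≤ 128 bytes, zero-padded: |K'| = 128.
Outer input = (K'⊕opad) ∥ H(inner) → 128 + 48 = 176 bytes.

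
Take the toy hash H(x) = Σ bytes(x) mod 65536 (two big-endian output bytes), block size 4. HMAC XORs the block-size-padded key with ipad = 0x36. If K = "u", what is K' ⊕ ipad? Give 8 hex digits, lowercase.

Key "u" = 75 is 1 byte ≤ B = 4; zero-pad to 4 bytes: K' = 75 00 00 00.
XOR each byte with 0x36: 75⊕36=43, 00⊕36=36, 00⊕36=36, 00⊕36=36.

43363636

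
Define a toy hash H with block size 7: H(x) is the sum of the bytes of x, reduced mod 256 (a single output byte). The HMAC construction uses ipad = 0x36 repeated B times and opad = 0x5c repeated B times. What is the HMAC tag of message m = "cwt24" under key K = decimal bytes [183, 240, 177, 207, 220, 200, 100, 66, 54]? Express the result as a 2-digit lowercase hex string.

ac

Key decimal bytes [183, 240, 177, 207, 220, 200, 100, 66, 54] = b7 f0 b1 cf dc c8 64 42 36 is 9 bytes > B = 7, so hash it first: H(key) = a7, then zero-pad to 7 bytes: K' = a7 00 00 00 00 00 00.
K' ⊕ ipad = 91 36 36 36 36 36 36.  K' ⊕ opad = fb 5c 5c 5c 5c 5c 5c.
Inner input = (K'⊕ipad) ∥ m = 91 36 36 36 36 36 36 ∥ 63 77 74 32 34.
Inner hash: sum = 145+54+54+54+54+54+54+99+119+116+50+52 = 905; mod 256 = 137 → 89.
Outer input = (K'⊕opad) ∥ inner = fb 5c 5c 5c 5c 5c 5c ∥ 89.
Outer hash (tag): sum = 251+92+92+92+92+92+92+137 = 940; mod 256 = 172 → ac.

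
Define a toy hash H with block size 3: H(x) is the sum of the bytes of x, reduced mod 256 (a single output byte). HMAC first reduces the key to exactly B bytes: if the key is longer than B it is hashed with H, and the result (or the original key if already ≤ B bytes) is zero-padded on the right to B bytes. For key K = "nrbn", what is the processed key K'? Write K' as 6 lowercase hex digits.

b00000

|K| = 4 > B = 3, so first hash the key.
H(K): sum = 110+114+98+110 = 432; mod 256 = 176 → b0.
Zero-pad H(K) = b0 to 3 bytes: K' = b0 00 00.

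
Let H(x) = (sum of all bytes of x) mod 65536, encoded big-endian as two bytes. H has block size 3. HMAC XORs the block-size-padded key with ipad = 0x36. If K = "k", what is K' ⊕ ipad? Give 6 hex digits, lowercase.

Key "k" = 6b is 1 byte ≤ B = 3; zero-pad to 3 bytes: K' = 6b 00 00.
XOR each byte with 0x36: 6b⊕36=5d, 00⊕36=36, 00⊕36=36.

5d3636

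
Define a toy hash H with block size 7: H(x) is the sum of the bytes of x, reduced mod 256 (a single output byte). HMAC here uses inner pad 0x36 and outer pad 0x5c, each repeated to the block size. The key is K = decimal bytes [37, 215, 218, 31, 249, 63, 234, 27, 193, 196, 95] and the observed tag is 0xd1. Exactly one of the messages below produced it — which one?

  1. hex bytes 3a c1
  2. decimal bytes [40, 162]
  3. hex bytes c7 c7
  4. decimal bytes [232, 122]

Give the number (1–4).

1

Key decimal bytes [37, 215, 218, 31, 249, 63, 234, 27, 193, 196, 95] = 25 d7 da 1f f9 3f ea 1b c1 c4 5f is 11 bytes > B = 7, so hash it first: H(key) = 16, then zero-pad to 7 bytes: K' = 16 00 00 00 00 00 00.
K' ⊕ ipad = 20 36 36 36 36 36 36; K' ⊕ opad = 4a 5c 5c 5c 5c 5c 5c.
m1: inner = H(20 36 36 36 36 36 36 3a c1) = 5f; tag = H(4a 5c 5c 5c 5c 5c 5c 5f) = d1 ← matches
m2: inner = H(20 36 36 36 36 36 36 28 a2) = 2e; tag = H(4a 5c 5c 5c 5c 5c 5c 2e) = a0
m3: inner = H(20 36 36 36 36 36 36 c7 c7) = f2; tag = H(4a 5c 5c 5c 5c 5c 5c f2) = 64
m4: inner = H(20 36 36 36 36 36 36 e8 7a) = c6; tag = H(4a 5c 5c 5c 5c 5c 5c c6) = 38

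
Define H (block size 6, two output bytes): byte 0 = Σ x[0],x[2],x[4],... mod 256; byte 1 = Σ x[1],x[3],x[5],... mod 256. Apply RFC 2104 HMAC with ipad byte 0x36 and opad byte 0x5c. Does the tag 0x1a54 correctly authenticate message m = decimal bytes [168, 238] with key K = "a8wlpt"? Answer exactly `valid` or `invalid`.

Key "a8wlpt" = 61 38 77 6c 70 74 is exactly B = 6 bytes: K' = 61 38 77 6c 70 74.
K' ⊕ ipad = 57 0e 41 5a 46 42; K' ⊕ opad = 3d 64 2b 30 2c 28.
Inner hash: even-index sum = 390 mod 256 = 134; odd-index sum = 408 mod 256 = 152 → 86 98.
Outer hash (recomputed tag): even-index sum = 282 mod 256 = 26; odd-index sum = 340 mod 256 = 84 → 1a 54.
Recomputed tag = 1a54; claimed = 1a54 → match.

valid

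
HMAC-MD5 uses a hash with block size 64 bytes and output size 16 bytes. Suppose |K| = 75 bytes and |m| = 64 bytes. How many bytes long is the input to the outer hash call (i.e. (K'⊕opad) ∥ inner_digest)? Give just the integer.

80

Key is 75 > 64 bytes, so it is hashed to 16 bytes then zero-padded to 64: |K'| = 64.
Outer input = (K'⊕opad) ∥ H(inner) → 64 + 16 = 80 bytes.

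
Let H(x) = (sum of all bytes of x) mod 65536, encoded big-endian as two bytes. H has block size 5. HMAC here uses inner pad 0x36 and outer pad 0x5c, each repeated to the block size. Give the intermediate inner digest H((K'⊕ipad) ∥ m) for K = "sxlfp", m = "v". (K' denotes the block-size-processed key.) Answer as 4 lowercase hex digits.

Key "sxlfp" = 73 78 6c 66 70 is exactly B = 5 bytes: K' = 73 78 6c 66 70.
K' ⊕ ipad = 45 4e 5a 50 46.
Inner input = 45 4e 5a 50 46 ∥ 76.
Inner hash: sum = 69+78+90+80+70+118 = 505 → 01 f9.

01f9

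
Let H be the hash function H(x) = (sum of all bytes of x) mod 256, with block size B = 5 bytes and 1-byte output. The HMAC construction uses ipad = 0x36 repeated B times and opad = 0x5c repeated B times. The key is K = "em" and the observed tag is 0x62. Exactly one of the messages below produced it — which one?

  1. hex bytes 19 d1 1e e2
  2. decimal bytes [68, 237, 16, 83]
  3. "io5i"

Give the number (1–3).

2

Key "em" = 65 6d is 2 bytes ≤ B = 5; zero-pad to 5 bytes: K' = 65 6d 00 00 00.
K' ⊕ ipad = 53 5b 36 36 36; K' ⊕ opad = 39 31 5c 5c 5c.
m1: inner = H(53 5b 36 36 36 19 d1 1e e2) = 3a; tag = H(39 31 5c 5c 5c 3a) = b8
m2: inner = H(53 5b 36 36 36 44 ed 10 53) = e4; tag = H(39 31 5c 5c 5c e4) = 62 ← matches
m3: inner = H(53 5b 36 36 36 69 6f 35 69) = c6; tag = H(39 31 5c 5c 5c c6) = 44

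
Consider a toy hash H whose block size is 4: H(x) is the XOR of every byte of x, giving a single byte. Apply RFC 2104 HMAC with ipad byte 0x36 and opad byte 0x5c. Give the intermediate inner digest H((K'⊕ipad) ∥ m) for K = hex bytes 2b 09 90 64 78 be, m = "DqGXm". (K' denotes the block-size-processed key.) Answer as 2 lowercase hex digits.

Key hex bytes 2b 09 90 64 78 be is 6 bytes > B = 4, so hash it first: H(key) = 10, then zero-pad to 4 bytes: K' = 10 00 00 00.
K' ⊕ ipad = 26 36 36 36.
Inner input = 26 36 36 36 ∥ 44 71 47 58 6d.
Inner hash: XOR 26⊕36⊕36⊕36⊕44⊕71⊕47⊕58⊕6d = 57.

57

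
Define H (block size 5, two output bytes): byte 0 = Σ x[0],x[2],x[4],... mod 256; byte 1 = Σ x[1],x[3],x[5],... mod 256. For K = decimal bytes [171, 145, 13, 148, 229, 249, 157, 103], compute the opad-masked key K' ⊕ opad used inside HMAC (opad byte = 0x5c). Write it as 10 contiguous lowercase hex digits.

66d95c5c5c

Key decimal bytes [171, 145, 13, 148, 229, 249, 157, 103] = ab 91 0d 94 e5 f9 9d 67 is 8 bytes > B = 5, so hash it first: H(key) = 3a 85, then zero-pad to 5 bytes: K' = 3a 85 00 00 00.
XOR each byte with 0x5c: 3a⊕5c=66, 85⊕5c=d9, 00⊕5c=5c, 00⊕5c=5c, 00⊕5c=5c.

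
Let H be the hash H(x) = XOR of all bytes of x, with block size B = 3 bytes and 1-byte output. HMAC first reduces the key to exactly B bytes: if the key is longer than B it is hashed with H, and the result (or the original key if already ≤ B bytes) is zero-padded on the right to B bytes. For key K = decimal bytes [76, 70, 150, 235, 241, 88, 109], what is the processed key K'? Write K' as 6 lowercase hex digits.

b30000

|K| = 7 > B = 3, so first hash the key.
H(K): XOR 4c⊕46⊕96⊕eb⊕f1⊕58⊕6d = b3.
Zero-pad H(K) = b3 to 3 bytes: K' = b3 00 00.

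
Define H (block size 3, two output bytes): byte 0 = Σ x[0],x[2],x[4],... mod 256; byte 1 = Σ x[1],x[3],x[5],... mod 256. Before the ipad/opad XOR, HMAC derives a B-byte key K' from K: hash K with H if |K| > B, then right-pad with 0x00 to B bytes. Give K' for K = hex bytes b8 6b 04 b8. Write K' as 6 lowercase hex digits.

bc2300

|K| = 4 > B = 3, so first hash the key.
H(K): even-index sum = 188 mod 256 = 188; odd-index sum = 291 mod 256 = 35 → bc 23.
Zero-pad H(K) = bc 23 to 3 bytes: K' = bc 23 00.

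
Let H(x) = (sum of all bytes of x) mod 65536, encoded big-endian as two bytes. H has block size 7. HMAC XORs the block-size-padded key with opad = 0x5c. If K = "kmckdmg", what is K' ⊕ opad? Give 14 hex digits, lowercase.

Key "kmckdmg" = 6b 6d 63 6b 64 6d 67 is exactly B = 7 bytes: K' = 6b 6d 63 6b 64 6d 67.
XOR each byte with 0x5c: 6b⊕5c=37, 6d⊕5c=31, 63⊕5c=3f, 6b⊕5c=37, 64⊕5c=38, 6d⊕5c=31, 67⊕5c=3b.

37313f3738313b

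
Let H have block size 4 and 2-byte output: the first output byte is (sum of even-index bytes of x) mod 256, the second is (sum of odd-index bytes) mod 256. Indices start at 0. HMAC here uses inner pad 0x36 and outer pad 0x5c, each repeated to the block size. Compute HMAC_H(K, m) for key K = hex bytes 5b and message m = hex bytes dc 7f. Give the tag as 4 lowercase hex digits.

e2a3

Key hex bytes 5b is 1 byte ≤ B = 4; zero-pad to 4 bytes: K' = 5b 00 00 00.
K' ⊕ ipad = 6d 36 36 36.  K' ⊕ opad = 07 5c 5c 5c.
Inner input = (K'⊕ipad) ∥ m = 6d 36 36 36 ∥ dc 7f.
Inner hash: even-index sum = 383 mod 256 = 127; odd-index sum = 235 mod 256 = 235 → 7f eb.
Outer input = (K'⊕opad) ∥ inner = 07 5c 5c 5c ∥ 7f eb.
Outer hash (tag): even-index sum = 226 mod 256 = 226; odd-index sum = 419 mod 256 = 163 → e2 a3.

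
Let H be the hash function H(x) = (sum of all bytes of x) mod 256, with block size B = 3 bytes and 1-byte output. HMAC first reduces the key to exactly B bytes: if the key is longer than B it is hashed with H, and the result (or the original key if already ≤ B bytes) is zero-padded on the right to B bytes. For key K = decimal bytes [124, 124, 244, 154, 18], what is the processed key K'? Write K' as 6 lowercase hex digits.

980000

|K| = 5 > B = 3, so first hash the key.
H(K): sum = 124+124+244+154+18 = 664; mod 256 = 152 → 98.
Zero-pad H(K) = 98 to 3 bytes: K' = 98 00 00.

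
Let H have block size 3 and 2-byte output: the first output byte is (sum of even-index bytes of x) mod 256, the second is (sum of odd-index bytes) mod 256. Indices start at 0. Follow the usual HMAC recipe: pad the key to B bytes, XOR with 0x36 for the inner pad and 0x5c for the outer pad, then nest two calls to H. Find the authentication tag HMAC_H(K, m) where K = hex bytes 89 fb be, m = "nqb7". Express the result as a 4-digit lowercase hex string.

Key hex bytes 89 fb be is exactly B = 3 bytes: K' = 89 fb be.
K' ⊕ ipad = bf cd 88.  K' ⊕ opad = d5 a7 e2.
Inner input = (K'⊕ipad) ∥ m = bf cd 88 ∥ 6e 71 62 37.
Inner hash: even-index sum = 495 mod 256 = 239; odd-index sum = 413 mod 256 = 157 → ef 9d.
Outer input = (K'⊕opad) ∥ inner = d5 a7 e2 ∥ ef 9d.
Outer hash (tag): even-index sum = 596 mod 256 = 84; odd-index sum = 406 mod 256 = 150 → 54 96.

5496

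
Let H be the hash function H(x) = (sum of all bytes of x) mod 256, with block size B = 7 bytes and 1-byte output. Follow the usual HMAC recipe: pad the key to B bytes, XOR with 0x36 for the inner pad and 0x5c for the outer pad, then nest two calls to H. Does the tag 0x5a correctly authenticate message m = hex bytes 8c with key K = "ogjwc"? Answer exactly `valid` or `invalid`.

valid

Key "ogjwc" = 6f 67 6a 77 63 is 5 bytes ≤ B = 7; zero-pad to 7 bytes: K' = 6f 67 6a 77 63 00 00.
K' ⊕ ipad = 59 51 5c 41 55 36 36; K' ⊕ opad = 33 3b 36 2b 3f 5c 5c.
Inner hash: sum = 89+81+92+65+85+54+54+140 = 660; mod 256 = 148 → 94.
Outer hash (recomputed tag): sum = 51+59+54+43+63+92+92+148 = 602; mod 256 = 90 → 5a.
Recomputed tag = 5a; claimed = 5a → match.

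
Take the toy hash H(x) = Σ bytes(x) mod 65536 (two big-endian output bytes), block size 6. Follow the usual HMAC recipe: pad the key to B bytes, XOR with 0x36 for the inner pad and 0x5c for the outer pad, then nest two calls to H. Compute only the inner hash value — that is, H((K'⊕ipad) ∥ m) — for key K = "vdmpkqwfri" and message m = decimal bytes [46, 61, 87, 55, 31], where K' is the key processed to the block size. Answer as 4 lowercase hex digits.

029f

Key "vdmpkqwfri" = 76 64 6d 70 6b 71 77 66 72 69 is 10 bytes > B = 6, so hash it first: H(key) = 04 4b, then zero-pad to 6 bytes: K' = 04 4b 00 00 00 00.
K' ⊕ ipad = 32 7d 36 36 36 36.
Inner input = 32 7d 36 36 36 36 ∥ 2e 3d 57 37 1f.
Inner hash: sum = 50+125+54+54+54+54+46+61+87+55+31 = 671 → 02 9f.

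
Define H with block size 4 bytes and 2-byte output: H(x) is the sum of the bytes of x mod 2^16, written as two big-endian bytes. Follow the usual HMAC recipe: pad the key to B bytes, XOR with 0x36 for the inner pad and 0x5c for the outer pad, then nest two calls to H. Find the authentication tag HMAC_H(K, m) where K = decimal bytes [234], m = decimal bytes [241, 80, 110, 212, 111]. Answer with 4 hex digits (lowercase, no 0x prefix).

023e

Key decimal bytes [234] = ea is 1 byte ≤ B = 4; zero-pad to 4 bytes: K' = ea 00 00 00.
K' ⊕ ipad = dc 36 36 36.  K' ⊕ opad = b6 5c 5c 5c.
Inner input = (K'⊕ipad) ∥ m = dc 36 36 36 ∥ f1 50 6e d4 6f.
Inner hash: sum = 220+54+54+54+241+80+110+212+111 = 1136 → 04 70.
Outer input = (K'⊕opad) ∥ inner = b6 5c 5c 5c ∥ 04 70.
Outer hash (tag): sum = 182+92+92+92+4+112 = 574 → 02 3e.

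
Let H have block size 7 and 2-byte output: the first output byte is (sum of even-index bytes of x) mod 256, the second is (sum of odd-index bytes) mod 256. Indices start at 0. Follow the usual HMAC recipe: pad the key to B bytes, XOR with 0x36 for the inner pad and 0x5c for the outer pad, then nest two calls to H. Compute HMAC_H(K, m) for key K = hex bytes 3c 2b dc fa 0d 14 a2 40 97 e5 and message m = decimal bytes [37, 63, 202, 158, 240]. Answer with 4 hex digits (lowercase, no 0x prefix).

c9a1

Key hex bytes 3c 2b dc fa 0d 14 a2 40 97 e5 is 10 bytes > B = 7, so hash it first: H(key) = 5e 5e, then zero-pad to 7 bytes: K' = 5e 5e 00 00 00 00 00.
K' ⊕ ipad = 68 68 36 36 36 36 36.  K' ⊕ opad = 02 02 5c 5c 5c 5c 5c.
Inner input = (K'⊕ipad) ∥ m = 68 68 36 36 36 36 36 ∥ 25 3f ca 9e f0.
Inner hash: even-index sum = 487 mod 256 = 231; odd-index sum = 691 mod 256 = 179 → e7 b3.
Outer input = (K'⊕opad) ∥ inner = 02 02 5c 5c 5c 5c 5c ∥ e7 b3.
Outer hash (tag): even-index sum = 457 mod 256 = 201; odd-index sum = 417 mod 256 = 161 → c9 a1.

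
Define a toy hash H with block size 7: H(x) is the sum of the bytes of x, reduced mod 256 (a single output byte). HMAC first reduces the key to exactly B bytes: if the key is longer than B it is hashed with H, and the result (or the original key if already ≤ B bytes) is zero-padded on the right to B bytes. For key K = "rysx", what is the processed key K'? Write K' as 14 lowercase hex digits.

Key "rysx" = 72 79 73 78 is 4 bytes ≤ B = 7; zero-pad to 7 bytes: K' = 72 79 73 78 00 00 00.

72797378000000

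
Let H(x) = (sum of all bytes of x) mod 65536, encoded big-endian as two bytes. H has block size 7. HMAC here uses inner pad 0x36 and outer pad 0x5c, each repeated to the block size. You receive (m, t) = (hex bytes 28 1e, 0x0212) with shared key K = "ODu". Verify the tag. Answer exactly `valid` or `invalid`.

valid

Key "ODu" = 4f 44 75 is 3 bytes ≤ B = 7; zero-pad to 7 bytes: K' = 4f 44 75 00 00 00 00.
K' ⊕ ipad = 79 72 43 36 36 36 36; K' ⊕ opad = 13 18 29 5c 5c 5c 5c.
Inner hash: sum = 121+114+67+54+54+54+54+40+30 = 588 → 02 4c.
Outer hash (recomputed tag): sum = 19+24+41+92+92+92+92+2+76 = 530 → 02 12.
Recomputed tag = 0212; claimed = 0212 → match.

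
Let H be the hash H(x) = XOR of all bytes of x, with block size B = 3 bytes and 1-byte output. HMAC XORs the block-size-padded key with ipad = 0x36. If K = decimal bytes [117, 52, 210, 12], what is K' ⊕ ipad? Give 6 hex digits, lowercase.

Key decimal bytes [117, 52, 210, 12] = 75 34 d2 0c is 4 bytes > B = 3, so hash it first: H(key) = 9f, then zero-pad to 3 bytes: K' = 9f 00 00.
XOR each byte with 0x36: 9f⊕36=a9, 00⊕36=36, 00⊕36=36.

a93636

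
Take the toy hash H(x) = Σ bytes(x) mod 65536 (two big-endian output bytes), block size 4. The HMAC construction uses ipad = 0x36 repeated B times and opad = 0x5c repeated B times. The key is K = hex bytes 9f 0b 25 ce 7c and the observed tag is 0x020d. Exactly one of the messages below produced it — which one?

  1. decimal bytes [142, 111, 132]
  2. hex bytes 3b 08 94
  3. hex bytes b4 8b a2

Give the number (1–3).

3

Key hex bytes 9f 0b 25 ce 7c is 5 bytes > B = 4, so hash it first: H(key) = 02 19, then zero-pad to 4 bytes: K' = 02 19 00 00.
K' ⊕ ipad = 34 2f 36 36; K' ⊕ opad = 5e 45 5c 5c.
m1: inner = H(34 2f 36 36 8e 6f 84) = 02 50; tag = H(5e 45 5c 5c 02 50) = 01ad
m2: inner = H(34 2f 36 36 3b 08 94) = 01 a6; tag = H(5e 45 5c 5c 01 a6) = 0202
m3: inner = H(34 2f 36 36 b4 8b a2) = 02 b0; tag = H(5e 45 5c 5c 02 b0) = 020d ← matches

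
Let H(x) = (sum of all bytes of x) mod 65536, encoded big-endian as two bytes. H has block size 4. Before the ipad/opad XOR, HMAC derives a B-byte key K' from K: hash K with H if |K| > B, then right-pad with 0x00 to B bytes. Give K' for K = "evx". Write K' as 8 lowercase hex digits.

Key "evx" = 65 76 78 is 3 bytes ≤ B = 4; zero-pad to 4 bytes: K' = 65 76 78 00.

65767800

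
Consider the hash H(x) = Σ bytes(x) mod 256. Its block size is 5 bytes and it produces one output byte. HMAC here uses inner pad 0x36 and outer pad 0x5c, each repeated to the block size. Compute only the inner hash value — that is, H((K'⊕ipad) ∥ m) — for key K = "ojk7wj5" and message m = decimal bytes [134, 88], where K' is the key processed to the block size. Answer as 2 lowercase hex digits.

Key "ojk7wj5" = 6f 6a 6b 37 77 6a 35 is 7 bytes > B = 5, so hash it first: H(key) = 91, then zero-pad to 5 bytes: K' = 91 00 00 00 00.
K' ⊕ ipad = a7 36 36 36 36.
Inner input = a7 36 36 36 36 ∥ 86 58.
Inner hash: sum = 167+54+54+54+54+134+88 = 605; mod 256 = 93 → 5d.

5d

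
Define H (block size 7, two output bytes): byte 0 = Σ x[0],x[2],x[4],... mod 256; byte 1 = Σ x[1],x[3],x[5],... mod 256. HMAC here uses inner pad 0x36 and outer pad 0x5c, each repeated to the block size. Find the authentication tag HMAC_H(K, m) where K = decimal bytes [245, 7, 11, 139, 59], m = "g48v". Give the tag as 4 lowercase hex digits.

Key decimal bytes [245, 7, 11, 139, 59] = f5 07 0b 8b 3b is 5 bytes ≤ B = 7; zero-pad to 7 bytes: K' = f5 07 0b 8b 3b 00 00.
K' ⊕ ipad = c3 31 3d bd 0d 36 36.  K' ⊕ opad = a9 5b 57 d7 67 5c 5c.
Inner input = (K'⊕ipad) ∥ m = c3 31 3d bd 0d 36 36 ∥ 67 34 38 76.
Inner hash: even-index sum = 493 mod 256 = 237; odd-index sum = 451 mod 256 = 195 → ed c3.
Outer input = (K'⊕opad) ∥ inner = a9 5b 57 d7 67 5c 5c ∥ ed c3.
Outer hash (tag): even-index sum = 646 mod 256 = 134; odd-index sum = 635 mod 256 = 123 → 86 7b.

867b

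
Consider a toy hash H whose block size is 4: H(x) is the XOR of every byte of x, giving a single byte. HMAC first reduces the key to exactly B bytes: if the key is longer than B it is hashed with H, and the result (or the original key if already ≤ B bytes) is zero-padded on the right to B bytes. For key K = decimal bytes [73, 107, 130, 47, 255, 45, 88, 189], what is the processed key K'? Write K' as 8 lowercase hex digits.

b8000000

|K| = 8 > B = 4, so first hash the key.
H(K): XOR 49⊕6b⊕82⊕2f⊕ff⊕2d⊕58⊕bd = b8.
Zero-pad H(K) = b8 to 4 bytes: K' = b8 00 00 00.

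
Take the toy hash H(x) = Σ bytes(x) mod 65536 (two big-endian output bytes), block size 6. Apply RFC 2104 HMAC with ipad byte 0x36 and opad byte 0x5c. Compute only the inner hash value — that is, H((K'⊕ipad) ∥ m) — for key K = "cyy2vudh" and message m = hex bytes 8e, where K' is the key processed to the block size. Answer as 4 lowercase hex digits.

01a3

Key "cyy2vudh" = 63 79 79 32 76 75 64 68 is 8 bytes > B = 6, so hash it first: H(key) = 03 3e, then zero-pad to 6 bytes: K' = 03 3e 00 00 00 00.
K' ⊕ ipad = 35 08 36 36 36 36.
Inner input = 35 08 36 36 36 36 ∥ 8e.
Inner hash: sum = 53+8+54+54+54+54+142 = 419 → 01 a3.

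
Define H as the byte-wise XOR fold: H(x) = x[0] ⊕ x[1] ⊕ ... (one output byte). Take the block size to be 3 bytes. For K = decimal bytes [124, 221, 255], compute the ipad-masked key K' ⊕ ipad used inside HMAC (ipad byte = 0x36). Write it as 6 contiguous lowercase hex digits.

4aebc9

Key decimal bytes [124, 221, 255] = 7c dd ff is exactly B = 3 bytes: K' = 7c dd ff.
XOR each byte with 0x36: 7c⊕36=4a, dd⊕36=eb, ff⊕36=c9.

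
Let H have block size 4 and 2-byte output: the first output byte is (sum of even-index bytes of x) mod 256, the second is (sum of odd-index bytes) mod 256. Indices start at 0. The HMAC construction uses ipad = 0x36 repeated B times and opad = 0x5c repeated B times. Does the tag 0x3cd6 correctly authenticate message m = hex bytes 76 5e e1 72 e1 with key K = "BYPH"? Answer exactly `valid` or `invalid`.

valid

Key "BYPH" = 42 59 50 48 is exactly B = 4 bytes: K' = 42 59 50 48.
K' ⊕ ipad = 74 6f 66 7e; K' ⊕ opad = 1e 05 0c 14.
Inner hash: even-index sum = 786 mod 256 = 18; odd-index sum = 445 mod 256 = 189 → 12 bd.
Outer hash (recomputed tag): even-index sum = 60 mod 256 = 60; odd-index sum = 214 mod 256 = 214 → 3c d6.
Recomputed tag = 3cd6; claimed = 3cd6 → match.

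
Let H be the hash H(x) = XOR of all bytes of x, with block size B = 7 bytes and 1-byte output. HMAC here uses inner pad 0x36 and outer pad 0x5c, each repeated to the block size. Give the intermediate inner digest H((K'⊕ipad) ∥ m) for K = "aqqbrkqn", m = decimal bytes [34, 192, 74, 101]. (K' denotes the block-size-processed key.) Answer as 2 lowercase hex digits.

Key "aqqbrkqn" = 61 71 71 62 72 6b 71 6e is 8 bytes > B = 7, so hash it first: H(key) = 05, then zero-pad to 7 bytes: K' = 05 00 00 00 00 00 00.
K' ⊕ ipad = 33 36 36 36 36 36 36.
Inner input = 33 36 36 36 36 36 36 ∥ 22 c0 4a 65.
Inner hash: XOR 33⊕36⊕36⊕36⊕36⊕36⊕36⊕22⊕c0⊕4a⊕65 = fe.

fe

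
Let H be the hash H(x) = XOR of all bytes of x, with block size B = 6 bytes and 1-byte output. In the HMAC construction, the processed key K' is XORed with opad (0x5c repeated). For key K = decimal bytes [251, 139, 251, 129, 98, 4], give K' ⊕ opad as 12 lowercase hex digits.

a7d7a7dd3e58

Key decimal bytes [251, 139, 251, 129, 98, 4] = fb 8b fb 81 62 04 is exactly B = 6 bytes: K' = fb 8b fb 81 62 04.
XOR each byte with 0x5c: fb⊕5c=a7, 8b⊕5c=d7, fb⊕5c=a7, 81⊕5c=dd, 62⊕5c=3e, 04⊕5c=58.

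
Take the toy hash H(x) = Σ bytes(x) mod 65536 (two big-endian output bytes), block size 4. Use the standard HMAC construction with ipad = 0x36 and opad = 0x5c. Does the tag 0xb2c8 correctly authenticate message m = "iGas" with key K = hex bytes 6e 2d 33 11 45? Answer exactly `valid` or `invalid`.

invalid

Key hex bytes 6e 2d 33 11 45 is 5 bytes > B = 4, so hash it first: H(key) = 01 24, then zero-pad to 4 bytes: K' = 01 24 00 00.
K' ⊕ ipad = 37 12 36 36; K' ⊕ opad = 5d 78 5c 5c.
Inner hash: sum = 55+18+54+54+105+71+97+115 = 569 → 02 39.
Outer hash (recomputed tag): sum = 93+120+92+92+2+57 = 456 → 01 c8.
Recomputed tag = 01c8; claimed = b2c8 → mismatch.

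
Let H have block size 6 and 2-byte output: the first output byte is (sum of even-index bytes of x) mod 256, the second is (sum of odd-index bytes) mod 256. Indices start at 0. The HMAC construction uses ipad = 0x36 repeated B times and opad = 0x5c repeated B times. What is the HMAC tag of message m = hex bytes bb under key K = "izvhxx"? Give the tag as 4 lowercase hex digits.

Key "izvhxx" = 69 7a 76 68 78 78 is exactly B = 6 bytes: K' = 69 7a 76 68 78 78.
K' ⊕ ipad = 5f 4c 40 5e 4e 4e.  K' ⊕ opad = 35 26 2a 34 24 24.
Inner input = (K'⊕ipad) ∥ m = 5f 4c 40 5e 4e 4e ∥ bb.
Inner hash: even-index sum = 424 mod 256 = 168; odd-index sum = 248 mod 256 = 248 → a8 f8.
Outer input = (K'⊕opad) ∥ inner = 35 26 2a 34 24 24 ∥ a8 f8.
Outer hash (tag): even-index sum = 299 mod 256 = 43; odd-index sum = 374 mod 256 = 118 → 2b 76.

2b76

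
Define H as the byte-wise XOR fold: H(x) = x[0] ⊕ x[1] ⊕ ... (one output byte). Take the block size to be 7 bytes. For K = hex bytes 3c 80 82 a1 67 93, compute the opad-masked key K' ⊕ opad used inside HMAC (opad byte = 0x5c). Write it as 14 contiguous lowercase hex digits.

60dcdefd3bcf5c

Key hex bytes 3c 80 82 a1 67 93 is 6 bytes ≤ B = 7; zero-pad to 7 bytes: K' = 3c 80 82 a1 67 93 00.
XOR each byte with 0x5c: 3c⊕5c=60, 80⊕5c=dc, 82⊕5c=de, a1⊕5c=fd, 67⊕5c=3b, 93⊕5c=cf, 00⊕5c=5c.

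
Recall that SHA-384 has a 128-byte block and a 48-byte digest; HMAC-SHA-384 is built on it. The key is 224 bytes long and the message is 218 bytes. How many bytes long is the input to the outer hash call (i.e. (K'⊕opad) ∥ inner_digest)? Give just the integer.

176

Key is 224 > 128 bytes, so it is hashed to 48 bytes then zero-padded to 128: |K'| = 128.
Outer input = (K'⊕opad) ∥ H(inner) → 128 + 48 = 176 bytes.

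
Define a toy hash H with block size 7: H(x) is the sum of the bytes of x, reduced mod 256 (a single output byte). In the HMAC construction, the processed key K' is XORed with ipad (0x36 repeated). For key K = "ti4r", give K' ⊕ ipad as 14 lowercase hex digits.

425f0244363636

Key "ti4r" = 74 69 34 72 is 4 bytes ≤ B = 7; zero-pad to 7 bytes: K' = 74 69 34 72 00 00 00.
XOR each byte with 0x36: 74⊕36=42, 69⊕36=5f, 34⊕36=02, 72⊕36=44, 00⊕36=36, 00⊕36=36, 00⊕36=36.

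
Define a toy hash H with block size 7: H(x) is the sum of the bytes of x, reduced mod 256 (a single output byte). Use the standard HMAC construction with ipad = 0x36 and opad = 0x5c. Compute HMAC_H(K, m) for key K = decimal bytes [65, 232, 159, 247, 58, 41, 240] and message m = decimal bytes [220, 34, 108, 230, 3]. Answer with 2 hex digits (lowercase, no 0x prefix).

Key decimal bytes [65, 232, 159, 247, 58, 41, 240] = 41 e8 9f f7 3a 29 f0 is exactly B = 7 bytes: K' = 41 e8 9f f7 3a 29 f0.
K' ⊕ ipad = 77 de a9 c1 0c 1f c6.  K' ⊕ opad = 1d b4 c3 ab 66 75 ac.
Inner input = (K'⊕ipad) ∥ m = 77 de a9 c1 0c 1f c6 ∥ dc 22 6c e6 03.
Inner hash: sum = 119+222+169+193+12+31+198+220+34+108+230+3 = 1539; mod 256 = 3 → 03.
Outer input = (K'⊕opad) ∥ inner = 1d b4 c3 ab 66 75 ac ∥ 03.
Outer hash (tag): sum = 29+180+195+171+102+117+172+3 = 969; mod 256 = 201 → c9.

c9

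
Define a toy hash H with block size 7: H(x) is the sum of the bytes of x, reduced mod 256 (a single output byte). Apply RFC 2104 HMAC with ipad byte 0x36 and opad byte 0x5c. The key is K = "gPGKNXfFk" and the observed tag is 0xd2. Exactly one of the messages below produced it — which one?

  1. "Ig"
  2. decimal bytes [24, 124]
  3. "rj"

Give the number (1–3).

3

Key "gPGKNXfFk" = 67 50 47 4b 4e 58 66 46 6b is 9 bytes > B = 7, so hash it first: H(key) = 06, then zero-pad to 7 bytes: K' = 06 00 00 00 00 00 00.
K' ⊕ ipad = 30 36 36 36 36 36 36; K' ⊕ opad = 5a 5c 5c 5c 5c 5c 5c.
m1: inner = H(30 36 36 36 36 36 36 49 67) = 24; tag = H(5a 5c 5c 5c 5c 5c 5c 24) = a6
m2: inner = H(30 36 36 36 36 36 36 18 7c) = 08; tag = H(5a 5c 5c 5c 5c 5c 5c 08) = 8a
m3: inner = H(30 36 36 36 36 36 36 72 6a) = 50; tag = H(5a 5c 5c 5c 5c 5c 5c 50) = d2 ← matches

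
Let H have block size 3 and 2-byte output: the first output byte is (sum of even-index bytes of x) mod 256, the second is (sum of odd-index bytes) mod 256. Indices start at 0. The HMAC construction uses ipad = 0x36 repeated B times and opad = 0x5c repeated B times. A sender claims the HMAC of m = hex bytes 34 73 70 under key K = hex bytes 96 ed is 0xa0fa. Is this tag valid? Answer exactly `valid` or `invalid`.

Key hex bytes 96 ed is 2 bytes ≤ B = 3; zero-pad to 3 bytes: K' = 96 ed 00.
K' ⊕ ipad = a0 db 36; K' ⊕ opad = ca b1 5c.
Inner hash: even-index sum = 329 mod 256 = 73; odd-index sum = 383 mod 256 = 127 → 49 7f.
Outer hash (recomputed tag): even-index sum = 421 mod 256 = 165; odd-index sum = 250 mod 256 = 250 → a5 fa.
Recomputed tag = a5fa; claimed = a0fa → mismatch.

invalid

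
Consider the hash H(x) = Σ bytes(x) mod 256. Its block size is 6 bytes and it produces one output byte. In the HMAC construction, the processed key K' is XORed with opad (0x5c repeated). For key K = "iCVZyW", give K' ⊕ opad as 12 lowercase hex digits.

Key "iCVZyW" = 69 43 56 5a 79 57 is exactly B = 6 bytes: K' = 69 43 56 5a 79 57.
XOR each byte with 0x5c: 69⊕5c=35, 43⊕5c=1f, 56⊕5c=0a, 5a⊕5c=06, 79⊕5c=25, 57⊕5c=0b.

351f0a06250b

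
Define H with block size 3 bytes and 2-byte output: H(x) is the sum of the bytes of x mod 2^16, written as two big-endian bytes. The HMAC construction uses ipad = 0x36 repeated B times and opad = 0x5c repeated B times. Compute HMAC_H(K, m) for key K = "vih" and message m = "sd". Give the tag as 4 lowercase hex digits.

Key "vih" = 76 69 68 is exactly B = 3 bytes: K' = 76 69 68.
K' ⊕ ipad = 40 5f 5e.  K' ⊕ opad = 2a 35 34.
Inner input = (K'⊕ipad) ∥ m = 40 5f 5e ∥ 73 64.
Inner hash: sum = 64+95+94+115+100 = 468 → 01 d4.
Outer input = (K'⊕opad) ∥ inner = 2a 35 34 ∥ 01 d4.
Outer hash (tag): sum = 42+53+52+1+212 = 360 → 01 68.

0168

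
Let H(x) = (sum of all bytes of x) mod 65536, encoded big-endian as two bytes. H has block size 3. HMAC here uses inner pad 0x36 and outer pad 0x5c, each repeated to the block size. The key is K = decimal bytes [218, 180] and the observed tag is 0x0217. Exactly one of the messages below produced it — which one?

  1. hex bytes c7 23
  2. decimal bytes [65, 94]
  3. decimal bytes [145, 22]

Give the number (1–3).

3

Key decimal bytes [218, 180] = da b4 is 2 bytes ≤ B = 3; zero-pad to 3 bytes: K' = da b4 00.
K' ⊕ ipad = ec 82 36; K' ⊕ opad = 86 e8 5c.
m1: inner = H(ec 82 36 c7 23) = 02 8e; tag = H(86 e8 5c 02 8e) = 025a
m2: inner = H(ec 82 36 41 5e) = 02 43; tag = H(86 e8 5c 02 43) = 020f
m3: inner = H(ec 82 36 91 16) = 02 4b; tag = H(86 e8 5c 02 4b) = 0217 ← matches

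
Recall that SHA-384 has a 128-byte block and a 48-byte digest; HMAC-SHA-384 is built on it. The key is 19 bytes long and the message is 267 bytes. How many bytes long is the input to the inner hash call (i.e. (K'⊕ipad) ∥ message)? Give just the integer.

395

Key is 19 ≤ 128 bytes, zero-padded: |K'| = 128.
Inner input = (K'⊕ipad) ∥ m → 128 + 267 = 395 bytes.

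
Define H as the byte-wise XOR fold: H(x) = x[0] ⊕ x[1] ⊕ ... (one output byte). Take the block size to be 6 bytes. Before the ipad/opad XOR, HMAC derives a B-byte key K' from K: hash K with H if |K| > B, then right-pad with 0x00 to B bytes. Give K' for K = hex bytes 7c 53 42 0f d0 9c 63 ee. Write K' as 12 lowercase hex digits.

|K| = 8 > B = 6, so first hash the key.
H(K): XOR 7c⊕53⊕42⊕0f⊕d0⊕9c⊕63⊕ee = a3.
Zero-pad H(K) = a3 to 6 bytes: K' = a3 00 00 00 00 00.

a30000000000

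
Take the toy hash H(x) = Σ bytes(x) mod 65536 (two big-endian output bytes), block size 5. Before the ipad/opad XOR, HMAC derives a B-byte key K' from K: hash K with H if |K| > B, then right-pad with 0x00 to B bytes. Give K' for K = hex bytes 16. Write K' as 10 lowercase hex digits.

1600000000

Key hex bytes 16 is 1 byte ≤ B = 5; zero-pad to 5 bytes: K' = 16 00 00 00 00.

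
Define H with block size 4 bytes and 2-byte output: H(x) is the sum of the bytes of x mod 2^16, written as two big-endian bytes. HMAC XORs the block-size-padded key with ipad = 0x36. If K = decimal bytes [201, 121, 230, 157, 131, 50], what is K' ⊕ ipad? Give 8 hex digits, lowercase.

354c3636

Key decimal bytes [201, 121, 230, 157, 131, 50] = c9 79 e6 9d 83 32 is 6 bytes > B = 4, so hash it first: H(key) = 03 7a, then zero-pad to 4 bytes: K' = 03 7a 00 00.
XOR each byte with 0x36: 03⊕36=35, 7a⊕36=4c, 00⊕36=36, 00⊕36=36.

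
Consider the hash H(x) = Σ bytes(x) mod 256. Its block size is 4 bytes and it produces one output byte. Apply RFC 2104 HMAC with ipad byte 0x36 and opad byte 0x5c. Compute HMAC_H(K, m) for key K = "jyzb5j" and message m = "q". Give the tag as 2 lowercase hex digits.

91

Key "jyzb5j" = 6a 79 7a 62 35 6a is 6 bytes > B = 4, so hash it first: H(key) = 5e, then zero-pad to 4 bytes: K' = 5e 00 00 00.
K' ⊕ ipad = 68 36 36 36.  K' ⊕ opad = 02 5c 5c 5c.
Inner input = (K'⊕ipad) ∥ m = 68 36 36 36 ∥ 71.
Inner hash: sum = 104+54+54+54+113 = 379; mod 256 = 123 → 7b.
Outer input = (K'⊕opad) ∥ inner = 02 5c 5c 5c ∥ 7b.
Outer hash (tag): sum = 2+92+92+92+123 = 401; mod 256 = 145 → 91.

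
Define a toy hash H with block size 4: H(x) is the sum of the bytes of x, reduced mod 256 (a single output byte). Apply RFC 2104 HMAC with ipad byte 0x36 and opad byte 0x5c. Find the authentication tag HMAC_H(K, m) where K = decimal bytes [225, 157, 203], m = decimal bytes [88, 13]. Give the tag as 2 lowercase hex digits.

8b

Key decimal bytes [225, 157, 203] = e1 9d cb is 3 bytes ≤ B = 4; zero-pad to 4 bytes: K' = e1 9d cb 00.
K' ⊕ ipad = d7 ab fd 36.  K' ⊕ opad = bd c1 97 5c.
Inner input = (K'⊕ipad) ∥ m = d7 ab fd 36 ∥ 58 0d.
Inner hash: sum = 215+171+253+54+88+13 = 794; mod 256 = 26 → 1a.
Outer input = (K'⊕opad) ∥ inner = bd c1 97 5c ∥ 1a.
Outer hash (tag): sum = 189+193+151+92+26 = 651; mod 256 = 139 → 8b.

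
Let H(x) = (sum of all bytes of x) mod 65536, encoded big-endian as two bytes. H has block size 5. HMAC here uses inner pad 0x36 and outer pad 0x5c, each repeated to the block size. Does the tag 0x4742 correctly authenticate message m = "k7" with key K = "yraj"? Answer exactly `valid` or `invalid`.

Key "yraj" = 79 72 61 6a is 4 bytes ≤ B = 5; zero-pad to 5 bytes: K' = 79 72 61 6a 00.
K' ⊕ ipad = 4f 44 57 5c 36; K' ⊕ opad = 25 2e 3d 36 5c.
Inner hash: sum = 79+68+87+92+54+107+55 = 542 → 02 1e.
Outer hash (recomputed tag): sum = 37+46+61+54+92+2+30 = 322 → 01 42.
Recomputed tag = 0142; claimed = 4742 → mismatch.

invalid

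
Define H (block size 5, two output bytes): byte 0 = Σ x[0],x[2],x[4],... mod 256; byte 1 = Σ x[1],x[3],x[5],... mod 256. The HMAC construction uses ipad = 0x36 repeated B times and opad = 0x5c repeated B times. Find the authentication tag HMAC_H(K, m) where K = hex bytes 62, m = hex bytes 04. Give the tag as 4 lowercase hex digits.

Key hex bytes 62 is 1 byte ≤ B = 5; zero-pad to 5 bytes: K' = 62 00 00 00 00.
K' ⊕ ipad = 54 36 36 36 36.  K' ⊕ opad = 3e 5c 5c 5c 5c.
Inner input = (K'⊕ipad) ∥ m = 54 36 36 36 36 ∥ 04.
Inner hash: even-index sum = 192 mod 256 = 192; odd-index sum = 112 mod 256 = 112 → c0 70.
Outer input = (K'⊕opad) ∥ inner = 3e 5c 5c 5c 5c ∥ c0 70.
Outer hash (tag): even-index sum = 358 mod 256 = 102; odd-index sum = 376 mod 256 = 120 → 66 78.

6678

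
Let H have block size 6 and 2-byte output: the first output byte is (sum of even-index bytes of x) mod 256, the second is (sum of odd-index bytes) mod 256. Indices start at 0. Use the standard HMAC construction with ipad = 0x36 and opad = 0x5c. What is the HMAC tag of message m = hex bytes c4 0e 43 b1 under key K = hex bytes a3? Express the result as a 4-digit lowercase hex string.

bf75

Key hex bytes a3 is 1 byte ≤ B = 6; zero-pad to 6 bytes: K' = a3 00 00 00 00 00.
K' ⊕ ipad = 95 36 36 36 36 36.  K' ⊕ opad = ff 5c 5c 5c 5c 5c.
Inner input = (K'⊕ipad) ∥ m = 95 36 36 36 36 36 ∥ c4 0e 43 b1.
Inner hash: even-index sum = 520 mod 256 = 8; odd-index sum = 353 mod 256 = 97 → 08 61.
Outer input = (K'⊕opad) ∥ inner = ff 5c 5c 5c 5c 5c ∥ 08 61.
Outer hash (tag): even-index sum = 447 mod 256 = 191; odd-index sum = 373 mod 256 = 117 → bf 75.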